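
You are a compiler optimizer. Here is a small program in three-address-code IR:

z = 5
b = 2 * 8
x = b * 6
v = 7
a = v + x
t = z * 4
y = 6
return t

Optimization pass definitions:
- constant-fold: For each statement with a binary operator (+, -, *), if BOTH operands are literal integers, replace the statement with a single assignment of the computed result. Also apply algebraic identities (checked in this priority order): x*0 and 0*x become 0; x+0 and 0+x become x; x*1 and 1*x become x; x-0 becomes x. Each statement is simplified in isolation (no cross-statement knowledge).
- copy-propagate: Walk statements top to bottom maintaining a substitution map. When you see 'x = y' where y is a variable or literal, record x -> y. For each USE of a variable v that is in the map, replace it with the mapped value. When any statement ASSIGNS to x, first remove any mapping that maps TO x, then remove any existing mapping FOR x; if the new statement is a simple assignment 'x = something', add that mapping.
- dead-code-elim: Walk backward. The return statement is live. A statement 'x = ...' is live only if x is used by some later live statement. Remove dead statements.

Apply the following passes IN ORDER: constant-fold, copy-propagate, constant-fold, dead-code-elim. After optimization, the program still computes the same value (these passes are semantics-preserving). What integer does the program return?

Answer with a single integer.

Initial IR:
  z = 5
  b = 2 * 8
  x = b * 6
  v = 7
  a = v + x
  t = z * 4
  y = 6
  return t
After constant-fold (8 stmts):
  z = 5
  b = 16
  x = b * 6
  v = 7
  a = v + x
  t = z * 4
  y = 6
  return t
After copy-propagate (8 stmts):
  z = 5
  b = 16
  x = 16 * 6
  v = 7
  a = 7 + x
  t = 5 * 4
  y = 6
  return t
After constant-fold (8 stmts):
  z = 5
  b = 16
  x = 96
  v = 7
  a = 7 + x
  t = 20
  y = 6
  return t
After dead-code-elim (2 stmts):
  t = 20
  return t
Evaluate:
  z = 5  =>  z = 5
  b = 2 * 8  =>  b = 16
  x = b * 6  =>  x = 96
  v = 7  =>  v = 7
  a = v + x  =>  a = 103
  t = z * 4  =>  t = 20
  y = 6  =>  y = 6
  return t = 20

Answer: 20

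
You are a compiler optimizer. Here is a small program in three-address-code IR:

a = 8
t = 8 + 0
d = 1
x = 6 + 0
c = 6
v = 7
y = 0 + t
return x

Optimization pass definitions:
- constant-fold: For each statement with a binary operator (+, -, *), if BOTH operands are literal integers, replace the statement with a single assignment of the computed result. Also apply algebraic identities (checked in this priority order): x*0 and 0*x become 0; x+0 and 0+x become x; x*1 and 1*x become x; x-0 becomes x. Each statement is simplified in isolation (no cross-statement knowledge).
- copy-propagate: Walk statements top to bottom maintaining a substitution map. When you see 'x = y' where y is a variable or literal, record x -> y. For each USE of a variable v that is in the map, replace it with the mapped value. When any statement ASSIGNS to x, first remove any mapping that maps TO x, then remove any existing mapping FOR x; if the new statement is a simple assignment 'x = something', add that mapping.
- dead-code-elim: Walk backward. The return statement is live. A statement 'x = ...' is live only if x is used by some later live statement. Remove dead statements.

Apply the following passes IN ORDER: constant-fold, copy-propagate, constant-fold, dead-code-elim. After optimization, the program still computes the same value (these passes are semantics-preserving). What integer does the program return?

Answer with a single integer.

Answer: 6

Derivation:
Initial IR:
  a = 8
  t = 8 + 0
  d = 1
  x = 6 + 0
  c = 6
  v = 7
  y = 0 + t
  return x
After constant-fold (8 stmts):
  a = 8
  t = 8
  d = 1
  x = 6
  c = 6
  v = 7
  y = t
  return x
After copy-propagate (8 stmts):
  a = 8
  t = 8
  d = 1
  x = 6
  c = 6
  v = 7
  y = 8
  return 6
After constant-fold (8 stmts):
  a = 8
  t = 8
  d = 1
  x = 6
  c = 6
  v = 7
  y = 8
  return 6
After dead-code-elim (1 stmts):
  return 6
Evaluate:
  a = 8  =>  a = 8
  t = 8 + 0  =>  t = 8
  d = 1  =>  d = 1
  x = 6 + 0  =>  x = 6
  c = 6  =>  c = 6
  v = 7  =>  v = 7
  y = 0 + t  =>  y = 8
  return x = 6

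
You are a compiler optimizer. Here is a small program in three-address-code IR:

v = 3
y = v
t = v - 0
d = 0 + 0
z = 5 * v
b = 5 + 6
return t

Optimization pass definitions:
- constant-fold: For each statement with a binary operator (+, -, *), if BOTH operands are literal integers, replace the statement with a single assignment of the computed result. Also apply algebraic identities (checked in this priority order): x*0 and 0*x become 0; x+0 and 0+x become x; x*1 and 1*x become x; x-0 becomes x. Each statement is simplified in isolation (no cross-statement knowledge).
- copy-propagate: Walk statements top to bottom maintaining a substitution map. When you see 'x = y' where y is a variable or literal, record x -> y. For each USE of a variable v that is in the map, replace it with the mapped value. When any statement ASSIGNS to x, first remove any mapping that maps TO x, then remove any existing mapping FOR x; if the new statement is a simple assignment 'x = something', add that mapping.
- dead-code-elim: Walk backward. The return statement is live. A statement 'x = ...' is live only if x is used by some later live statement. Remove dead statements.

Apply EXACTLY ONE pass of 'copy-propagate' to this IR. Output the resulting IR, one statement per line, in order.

Answer: v = 3
y = 3
t = 3 - 0
d = 0 + 0
z = 5 * 3
b = 5 + 6
return t

Derivation:
Applying copy-propagate statement-by-statement:
  [1] v = 3  (unchanged)
  [2] y = v  -> y = 3
  [3] t = v - 0  -> t = 3 - 0
  [4] d = 0 + 0  (unchanged)
  [5] z = 5 * v  -> z = 5 * 3
  [6] b = 5 + 6  (unchanged)
  [7] return t  (unchanged)
Result (7 stmts):
  v = 3
  y = 3
  t = 3 - 0
  d = 0 + 0
  z = 5 * 3
  b = 5 + 6
  return t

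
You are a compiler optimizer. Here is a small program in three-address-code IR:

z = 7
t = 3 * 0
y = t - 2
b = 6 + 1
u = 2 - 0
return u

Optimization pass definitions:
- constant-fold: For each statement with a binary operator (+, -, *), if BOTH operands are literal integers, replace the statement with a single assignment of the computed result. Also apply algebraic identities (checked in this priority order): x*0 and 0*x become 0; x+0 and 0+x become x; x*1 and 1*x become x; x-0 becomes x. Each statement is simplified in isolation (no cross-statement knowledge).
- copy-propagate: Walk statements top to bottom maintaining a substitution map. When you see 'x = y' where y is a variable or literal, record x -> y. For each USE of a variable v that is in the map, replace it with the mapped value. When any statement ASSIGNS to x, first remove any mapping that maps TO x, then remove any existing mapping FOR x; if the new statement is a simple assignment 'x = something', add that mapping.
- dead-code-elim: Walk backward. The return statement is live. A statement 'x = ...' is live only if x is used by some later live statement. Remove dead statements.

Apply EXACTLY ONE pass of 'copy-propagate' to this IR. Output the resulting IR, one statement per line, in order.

Answer: z = 7
t = 3 * 0
y = t - 2
b = 6 + 1
u = 2 - 0
return u

Derivation:
Applying copy-propagate statement-by-statement:
  [1] z = 7  (unchanged)
  [2] t = 3 * 0  (unchanged)
  [3] y = t - 2  (unchanged)
  [4] b = 6 + 1  (unchanged)
  [5] u = 2 - 0  (unchanged)
  [6] return u  (unchanged)
Result (6 stmts):
  z = 7
  t = 3 * 0
  y = t - 2
  b = 6 + 1
  u = 2 - 0
  return u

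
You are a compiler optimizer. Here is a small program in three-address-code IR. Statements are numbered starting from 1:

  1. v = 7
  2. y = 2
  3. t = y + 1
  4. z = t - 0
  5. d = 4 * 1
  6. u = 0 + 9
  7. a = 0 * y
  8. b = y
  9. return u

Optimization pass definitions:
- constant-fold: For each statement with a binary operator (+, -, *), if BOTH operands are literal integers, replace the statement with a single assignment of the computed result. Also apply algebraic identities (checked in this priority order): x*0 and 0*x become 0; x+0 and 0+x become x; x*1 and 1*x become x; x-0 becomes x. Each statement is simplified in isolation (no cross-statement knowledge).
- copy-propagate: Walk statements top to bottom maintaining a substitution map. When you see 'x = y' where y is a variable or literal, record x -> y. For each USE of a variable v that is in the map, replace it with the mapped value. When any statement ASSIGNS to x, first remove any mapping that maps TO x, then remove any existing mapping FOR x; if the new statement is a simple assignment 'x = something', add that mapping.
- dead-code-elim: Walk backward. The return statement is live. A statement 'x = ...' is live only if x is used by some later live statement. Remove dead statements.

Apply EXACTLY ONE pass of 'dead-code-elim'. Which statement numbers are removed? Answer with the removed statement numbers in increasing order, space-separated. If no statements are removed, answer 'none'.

Backward liveness scan:
Stmt 1 'v = 7': DEAD (v not in live set [])
Stmt 2 'y = 2': DEAD (y not in live set [])
Stmt 3 't = y + 1': DEAD (t not in live set [])
Stmt 4 'z = t - 0': DEAD (z not in live set [])
Stmt 5 'd = 4 * 1': DEAD (d not in live set [])
Stmt 6 'u = 0 + 9': KEEP (u is live); live-in = []
Stmt 7 'a = 0 * y': DEAD (a not in live set ['u'])
Stmt 8 'b = y': DEAD (b not in live set ['u'])
Stmt 9 'return u': KEEP (return); live-in = ['u']
Removed statement numbers: [1, 2, 3, 4, 5, 7, 8]
Surviving IR:
  u = 0 + 9
  return u

Answer: 1 2 3 4 5 7 8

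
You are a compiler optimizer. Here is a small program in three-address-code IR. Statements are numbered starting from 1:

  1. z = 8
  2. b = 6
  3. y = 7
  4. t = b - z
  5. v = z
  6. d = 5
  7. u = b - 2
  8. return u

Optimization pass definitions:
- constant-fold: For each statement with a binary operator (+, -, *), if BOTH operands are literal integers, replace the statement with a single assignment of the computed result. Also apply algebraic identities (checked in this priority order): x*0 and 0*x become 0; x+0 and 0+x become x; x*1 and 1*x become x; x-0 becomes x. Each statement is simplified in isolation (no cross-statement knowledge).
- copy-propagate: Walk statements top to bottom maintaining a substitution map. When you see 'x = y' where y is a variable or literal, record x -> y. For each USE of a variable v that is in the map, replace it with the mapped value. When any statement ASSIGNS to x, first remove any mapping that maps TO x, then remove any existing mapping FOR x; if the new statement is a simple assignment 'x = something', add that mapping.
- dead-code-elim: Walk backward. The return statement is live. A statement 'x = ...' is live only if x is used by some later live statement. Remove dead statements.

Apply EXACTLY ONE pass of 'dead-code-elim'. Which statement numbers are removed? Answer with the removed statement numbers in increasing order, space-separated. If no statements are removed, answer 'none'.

Backward liveness scan:
Stmt 1 'z = 8': DEAD (z not in live set [])
Stmt 2 'b = 6': KEEP (b is live); live-in = []
Stmt 3 'y = 7': DEAD (y not in live set ['b'])
Stmt 4 't = b - z': DEAD (t not in live set ['b'])
Stmt 5 'v = z': DEAD (v not in live set ['b'])
Stmt 6 'd = 5': DEAD (d not in live set ['b'])
Stmt 7 'u = b - 2': KEEP (u is live); live-in = ['b']
Stmt 8 'return u': KEEP (return); live-in = ['u']
Removed statement numbers: [1, 3, 4, 5, 6]
Surviving IR:
  b = 6
  u = b - 2
  return u

Answer: 1 3 4 5 6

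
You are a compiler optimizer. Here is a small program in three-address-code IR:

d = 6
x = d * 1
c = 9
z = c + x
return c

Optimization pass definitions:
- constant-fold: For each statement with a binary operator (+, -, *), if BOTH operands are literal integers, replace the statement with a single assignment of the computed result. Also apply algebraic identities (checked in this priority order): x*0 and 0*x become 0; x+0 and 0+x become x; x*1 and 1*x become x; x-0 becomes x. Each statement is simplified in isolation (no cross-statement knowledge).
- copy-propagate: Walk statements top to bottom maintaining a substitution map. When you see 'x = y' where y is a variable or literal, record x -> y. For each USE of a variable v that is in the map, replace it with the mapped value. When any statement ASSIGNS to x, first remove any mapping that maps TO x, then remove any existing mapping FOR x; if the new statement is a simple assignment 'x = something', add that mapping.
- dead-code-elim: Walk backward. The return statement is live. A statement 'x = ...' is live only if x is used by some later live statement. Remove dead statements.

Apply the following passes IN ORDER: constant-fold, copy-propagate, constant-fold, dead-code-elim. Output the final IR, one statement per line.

Initial IR:
  d = 6
  x = d * 1
  c = 9
  z = c + x
  return c
After constant-fold (5 stmts):
  d = 6
  x = d
  c = 9
  z = c + x
  return c
After copy-propagate (5 stmts):
  d = 6
  x = 6
  c = 9
  z = 9 + 6
  return 9
After constant-fold (5 stmts):
  d = 6
  x = 6
  c = 9
  z = 15
  return 9
After dead-code-elim (1 stmts):
  return 9

Answer: return 9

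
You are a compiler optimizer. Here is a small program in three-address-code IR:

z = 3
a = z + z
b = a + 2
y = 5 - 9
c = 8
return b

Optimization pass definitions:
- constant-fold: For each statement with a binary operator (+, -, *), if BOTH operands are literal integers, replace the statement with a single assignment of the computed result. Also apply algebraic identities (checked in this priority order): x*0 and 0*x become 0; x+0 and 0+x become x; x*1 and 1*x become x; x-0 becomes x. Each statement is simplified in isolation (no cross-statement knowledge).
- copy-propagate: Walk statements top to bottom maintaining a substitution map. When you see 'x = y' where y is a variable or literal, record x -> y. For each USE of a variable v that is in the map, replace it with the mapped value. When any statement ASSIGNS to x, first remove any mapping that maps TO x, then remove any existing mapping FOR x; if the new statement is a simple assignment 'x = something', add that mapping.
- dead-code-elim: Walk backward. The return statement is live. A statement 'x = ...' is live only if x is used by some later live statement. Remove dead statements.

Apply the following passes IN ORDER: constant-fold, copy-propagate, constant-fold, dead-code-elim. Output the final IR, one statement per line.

Initial IR:
  z = 3
  a = z + z
  b = a + 2
  y = 5 - 9
  c = 8
  return b
After constant-fold (6 stmts):
  z = 3
  a = z + z
  b = a + 2
  y = -4
  c = 8
  return b
After copy-propagate (6 stmts):
  z = 3
  a = 3 + 3
  b = a + 2
  y = -4
  c = 8
  return b
After constant-fold (6 stmts):
  z = 3
  a = 6
  b = a + 2
  y = -4
  c = 8
  return b
After dead-code-elim (3 stmts):
  a = 6
  b = a + 2
  return b

Answer: a = 6
b = a + 2
return b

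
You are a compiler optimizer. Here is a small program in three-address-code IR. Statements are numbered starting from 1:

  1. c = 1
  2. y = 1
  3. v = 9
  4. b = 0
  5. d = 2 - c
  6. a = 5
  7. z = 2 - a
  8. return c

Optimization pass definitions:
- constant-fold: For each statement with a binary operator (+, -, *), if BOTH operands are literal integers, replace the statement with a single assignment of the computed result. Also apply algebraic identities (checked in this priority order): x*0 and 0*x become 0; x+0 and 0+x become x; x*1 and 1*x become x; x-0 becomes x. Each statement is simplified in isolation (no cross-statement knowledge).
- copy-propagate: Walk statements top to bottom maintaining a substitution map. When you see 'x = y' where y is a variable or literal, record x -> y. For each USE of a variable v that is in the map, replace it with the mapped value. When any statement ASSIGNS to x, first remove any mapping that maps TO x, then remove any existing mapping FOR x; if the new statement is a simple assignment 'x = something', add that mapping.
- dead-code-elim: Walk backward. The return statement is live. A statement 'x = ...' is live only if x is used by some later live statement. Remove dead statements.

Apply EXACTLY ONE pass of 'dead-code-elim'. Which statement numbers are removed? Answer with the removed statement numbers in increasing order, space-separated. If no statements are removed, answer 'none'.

Answer: 2 3 4 5 6 7

Derivation:
Backward liveness scan:
Stmt 1 'c = 1': KEEP (c is live); live-in = []
Stmt 2 'y = 1': DEAD (y not in live set ['c'])
Stmt 3 'v = 9': DEAD (v not in live set ['c'])
Stmt 4 'b = 0': DEAD (b not in live set ['c'])
Stmt 5 'd = 2 - c': DEAD (d not in live set ['c'])
Stmt 6 'a = 5': DEAD (a not in live set ['c'])
Stmt 7 'z = 2 - a': DEAD (z not in live set ['c'])
Stmt 8 'return c': KEEP (return); live-in = ['c']
Removed statement numbers: [2, 3, 4, 5, 6, 7]
Surviving IR:
  c = 1
  return c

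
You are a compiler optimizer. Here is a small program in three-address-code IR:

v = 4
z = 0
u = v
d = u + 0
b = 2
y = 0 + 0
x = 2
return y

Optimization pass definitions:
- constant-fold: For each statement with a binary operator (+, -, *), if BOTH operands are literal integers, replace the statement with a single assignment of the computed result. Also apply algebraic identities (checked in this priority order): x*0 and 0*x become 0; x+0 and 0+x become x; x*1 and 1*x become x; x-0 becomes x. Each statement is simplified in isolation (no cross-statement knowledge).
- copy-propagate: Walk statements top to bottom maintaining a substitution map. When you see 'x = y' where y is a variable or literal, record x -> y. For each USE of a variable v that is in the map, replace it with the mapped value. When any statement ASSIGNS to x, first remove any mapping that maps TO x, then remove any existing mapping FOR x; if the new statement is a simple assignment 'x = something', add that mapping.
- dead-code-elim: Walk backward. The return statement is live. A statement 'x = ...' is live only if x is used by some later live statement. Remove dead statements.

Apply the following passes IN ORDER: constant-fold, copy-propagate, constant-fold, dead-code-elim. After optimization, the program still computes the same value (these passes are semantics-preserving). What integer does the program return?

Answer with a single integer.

Answer: 0

Derivation:
Initial IR:
  v = 4
  z = 0
  u = v
  d = u + 0
  b = 2
  y = 0 + 0
  x = 2
  return y
After constant-fold (8 stmts):
  v = 4
  z = 0
  u = v
  d = u
  b = 2
  y = 0
  x = 2
  return y
After copy-propagate (8 stmts):
  v = 4
  z = 0
  u = 4
  d = 4
  b = 2
  y = 0
  x = 2
  return 0
After constant-fold (8 stmts):
  v = 4
  z = 0
  u = 4
  d = 4
  b = 2
  y = 0
  x = 2
  return 0
After dead-code-elim (1 stmts):
  return 0
Evaluate:
  v = 4  =>  v = 4
  z = 0  =>  z = 0
  u = v  =>  u = 4
  d = u + 0  =>  d = 4
  b = 2  =>  b = 2
  y = 0 + 0  =>  y = 0
  x = 2  =>  x = 2
  return y = 0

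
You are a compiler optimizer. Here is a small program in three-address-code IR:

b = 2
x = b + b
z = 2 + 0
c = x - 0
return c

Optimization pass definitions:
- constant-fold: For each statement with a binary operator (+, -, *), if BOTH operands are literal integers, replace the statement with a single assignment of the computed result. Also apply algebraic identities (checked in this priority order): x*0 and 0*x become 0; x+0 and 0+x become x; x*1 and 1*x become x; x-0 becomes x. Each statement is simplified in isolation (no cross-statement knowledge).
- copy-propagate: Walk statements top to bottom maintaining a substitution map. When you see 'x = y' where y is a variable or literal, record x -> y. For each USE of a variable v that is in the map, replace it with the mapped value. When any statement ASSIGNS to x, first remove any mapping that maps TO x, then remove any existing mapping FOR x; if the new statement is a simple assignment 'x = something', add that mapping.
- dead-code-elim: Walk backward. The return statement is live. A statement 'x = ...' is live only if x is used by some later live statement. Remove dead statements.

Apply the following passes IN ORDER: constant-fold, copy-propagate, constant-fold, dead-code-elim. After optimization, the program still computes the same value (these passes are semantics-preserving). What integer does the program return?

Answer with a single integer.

Initial IR:
  b = 2
  x = b + b
  z = 2 + 0
  c = x - 0
  return c
After constant-fold (5 stmts):
  b = 2
  x = b + b
  z = 2
  c = x
  return c
After copy-propagate (5 stmts):
  b = 2
  x = 2 + 2
  z = 2
  c = x
  return x
After constant-fold (5 stmts):
  b = 2
  x = 4
  z = 2
  c = x
  return x
After dead-code-elim (2 stmts):
  x = 4
  return x
Evaluate:
  b = 2  =>  b = 2
  x = b + b  =>  x = 4
  z = 2 + 0  =>  z = 2
  c = x - 0  =>  c = 4
  return c = 4

Answer: 4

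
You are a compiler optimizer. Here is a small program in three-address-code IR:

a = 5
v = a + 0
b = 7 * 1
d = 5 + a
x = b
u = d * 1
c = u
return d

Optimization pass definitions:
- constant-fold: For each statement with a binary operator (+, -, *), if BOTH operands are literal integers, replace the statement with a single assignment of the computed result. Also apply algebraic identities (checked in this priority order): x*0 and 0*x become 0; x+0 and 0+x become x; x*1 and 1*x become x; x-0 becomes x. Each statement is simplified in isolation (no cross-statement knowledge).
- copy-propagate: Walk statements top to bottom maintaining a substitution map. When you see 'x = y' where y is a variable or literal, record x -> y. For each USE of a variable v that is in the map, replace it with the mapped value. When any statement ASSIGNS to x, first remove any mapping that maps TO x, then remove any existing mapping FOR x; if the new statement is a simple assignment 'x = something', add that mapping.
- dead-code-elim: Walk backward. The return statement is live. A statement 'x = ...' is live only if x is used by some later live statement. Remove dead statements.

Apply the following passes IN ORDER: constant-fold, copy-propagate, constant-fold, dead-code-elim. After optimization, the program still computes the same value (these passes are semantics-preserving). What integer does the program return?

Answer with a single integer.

Answer: 10

Derivation:
Initial IR:
  a = 5
  v = a + 0
  b = 7 * 1
  d = 5 + a
  x = b
  u = d * 1
  c = u
  return d
After constant-fold (8 stmts):
  a = 5
  v = a
  b = 7
  d = 5 + a
  x = b
  u = d
  c = u
  return d
After copy-propagate (8 stmts):
  a = 5
  v = 5
  b = 7
  d = 5 + 5
  x = 7
  u = d
  c = d
  return d
After constant-fold (8 stmts):
  a = 5
  v = 5
  b = 7
  d = 10
  x = 7
  u = d
  c = d
  return d
After dead-code-elim (2 stmts):
  d = 10
  return d
Evaluate:
  a = 5  =>  a = 5
  v = a + 0  =>  v = 5
  b = 7 * 1  =>  b = 7
  d = 5 + a  =>  d = 10
  x = b  =>  x = 7
  u = d * 1  =>  u = 10
  c = u  =>  c = 10
  return d = 10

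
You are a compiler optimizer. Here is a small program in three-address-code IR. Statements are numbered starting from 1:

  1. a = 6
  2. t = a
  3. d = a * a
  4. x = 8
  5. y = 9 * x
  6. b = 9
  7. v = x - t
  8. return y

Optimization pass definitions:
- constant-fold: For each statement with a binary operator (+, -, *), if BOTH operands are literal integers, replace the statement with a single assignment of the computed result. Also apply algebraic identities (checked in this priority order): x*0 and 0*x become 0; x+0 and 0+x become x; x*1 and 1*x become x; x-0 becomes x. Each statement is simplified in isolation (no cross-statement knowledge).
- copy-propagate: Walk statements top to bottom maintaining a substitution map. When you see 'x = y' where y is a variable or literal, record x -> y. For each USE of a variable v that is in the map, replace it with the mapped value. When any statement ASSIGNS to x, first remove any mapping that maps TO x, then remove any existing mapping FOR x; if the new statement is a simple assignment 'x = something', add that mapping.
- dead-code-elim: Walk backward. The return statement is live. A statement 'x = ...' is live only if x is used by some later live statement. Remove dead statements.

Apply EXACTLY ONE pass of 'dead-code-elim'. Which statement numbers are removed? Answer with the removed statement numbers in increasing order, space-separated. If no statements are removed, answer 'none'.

Answer: 1 2 3 6 7

Derivation:
Backward liveness scan:
Stmt 1 'a = 6': DEAD (a not in live set [])
Stmt 2 't = a': DEAD (t not in live set [])
Stmt 3 'd = a * a': DEAD (d not in live set [])
Stmt 4 'x = 8': KEEP (x is live); live-in = []
Stmt 5 'y = 9 * x': KEEP (y is live); live-in = ['x']
Stmt 6 'b = 9': DEAD (b not in live set ['y'])
Stmt 7 'v = x - t': DEAD (v not in live set ['y'])
Stmt 8 'return y': KEEP (return); live-in = ['y']
Removed statement numbers: [1, 2, 3, 6, 7]
Surviving IR:
  x = 8
  y = 9 * x
  return y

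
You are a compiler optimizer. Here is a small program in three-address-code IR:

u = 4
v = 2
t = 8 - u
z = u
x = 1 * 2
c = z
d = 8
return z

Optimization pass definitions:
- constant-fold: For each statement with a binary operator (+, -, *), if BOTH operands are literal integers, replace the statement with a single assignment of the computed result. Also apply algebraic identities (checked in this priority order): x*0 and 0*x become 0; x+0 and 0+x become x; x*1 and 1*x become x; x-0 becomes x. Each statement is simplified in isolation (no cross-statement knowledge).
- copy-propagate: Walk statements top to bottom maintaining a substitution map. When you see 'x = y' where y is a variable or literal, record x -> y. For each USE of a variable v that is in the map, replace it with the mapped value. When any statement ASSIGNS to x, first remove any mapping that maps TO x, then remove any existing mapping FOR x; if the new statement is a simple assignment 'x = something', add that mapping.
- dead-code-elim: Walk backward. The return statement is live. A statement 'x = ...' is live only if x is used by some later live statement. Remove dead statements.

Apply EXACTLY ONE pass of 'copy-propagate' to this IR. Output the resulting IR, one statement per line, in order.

Answer: u = 4
v = 2
t = 8 - 4
z = 4
x = 1 * 2
c = 4
d = 8
return 4

Derivation:
Applying copy-propagate statement-by-statement:
  [1] u = 4  (unchanged)
  [2] v = 2  (unchanged)
  [3] t = 8 - u  -> t = 8 - 4
  [4] z = u  -> z = 4
  [5] x = 1 * 2  (unchanged)
  [6] c = z  -> c = 4
  [7] d = 8  (unchanged)
  [8] return z  -> return 4
Result (8 stmts):
  u = 4
  v = 2
  t = 8 - 4
  z = 4
  x = 1 * 2
  c = 4
  d = 8
  return 4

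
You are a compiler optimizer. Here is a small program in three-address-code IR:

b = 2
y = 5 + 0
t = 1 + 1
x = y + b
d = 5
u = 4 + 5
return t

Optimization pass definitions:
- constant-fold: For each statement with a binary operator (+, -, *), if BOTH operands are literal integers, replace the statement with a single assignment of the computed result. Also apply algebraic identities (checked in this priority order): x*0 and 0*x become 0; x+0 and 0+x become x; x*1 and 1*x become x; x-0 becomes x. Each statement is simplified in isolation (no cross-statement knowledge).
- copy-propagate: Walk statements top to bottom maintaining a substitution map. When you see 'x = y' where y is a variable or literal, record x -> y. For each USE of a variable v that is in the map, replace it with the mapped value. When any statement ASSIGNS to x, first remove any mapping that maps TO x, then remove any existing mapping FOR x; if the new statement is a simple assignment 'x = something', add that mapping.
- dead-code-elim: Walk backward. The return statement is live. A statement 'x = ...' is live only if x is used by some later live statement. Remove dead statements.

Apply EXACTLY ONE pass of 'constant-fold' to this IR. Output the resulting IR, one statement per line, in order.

Answer: b = 2
y = 5
t = 2
x = y + b
d = 5
u = 9
return t

Derivation:
Applying constant-fold statement-by-statement:
  [1] b = 2  (unchanged)
  [2] y = 5 + 0  -> y = 5
  [3] t = 1 + 1  -> t = 2
  [4] x = y + b  (unchanged)
  [5] d = 5  (unchanged)
  [6] u = 4 + 5  -> u = 9
  [7] return t  (unchanged)
Result (7 stmts):
  b = 2
  y = 5
  t = 2
  x = y + b
  d = 5
  u = 9
  return t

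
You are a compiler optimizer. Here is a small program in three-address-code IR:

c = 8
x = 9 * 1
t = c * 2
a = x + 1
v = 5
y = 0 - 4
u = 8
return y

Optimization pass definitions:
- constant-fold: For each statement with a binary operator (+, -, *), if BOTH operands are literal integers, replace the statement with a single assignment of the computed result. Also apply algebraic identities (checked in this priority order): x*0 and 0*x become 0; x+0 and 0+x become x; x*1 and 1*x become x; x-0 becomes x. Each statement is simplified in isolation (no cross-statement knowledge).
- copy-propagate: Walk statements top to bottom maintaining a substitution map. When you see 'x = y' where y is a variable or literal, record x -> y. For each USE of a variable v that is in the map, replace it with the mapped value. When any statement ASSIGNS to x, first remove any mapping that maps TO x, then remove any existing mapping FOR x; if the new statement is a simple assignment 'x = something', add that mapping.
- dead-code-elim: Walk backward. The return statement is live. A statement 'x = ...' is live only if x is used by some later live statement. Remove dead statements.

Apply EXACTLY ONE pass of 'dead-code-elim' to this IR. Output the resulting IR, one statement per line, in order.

Answer: y = 0 - 4
return y

Derivation:
Applying dead-code-elim statement-by-statement:
  [8] return y  -> KEEP (return); live=['y']
  [7] u = 8  -> DEAD (u not live)
  [6] y = 0 - 4  -> KEEP; live=[]
  [5] v = 5  -> DEAD (v not live)
  [4] a = x + 1  -> DEAD (a not live)
  [3] t = c * 2  -> DEAD (t not live)
  [2] x = 9 * 1  -> DEAD (x not live)
  [1] c = 8  -> DEAD (c not live)
Result (2 stmts):
  y = 0 - 4
  return y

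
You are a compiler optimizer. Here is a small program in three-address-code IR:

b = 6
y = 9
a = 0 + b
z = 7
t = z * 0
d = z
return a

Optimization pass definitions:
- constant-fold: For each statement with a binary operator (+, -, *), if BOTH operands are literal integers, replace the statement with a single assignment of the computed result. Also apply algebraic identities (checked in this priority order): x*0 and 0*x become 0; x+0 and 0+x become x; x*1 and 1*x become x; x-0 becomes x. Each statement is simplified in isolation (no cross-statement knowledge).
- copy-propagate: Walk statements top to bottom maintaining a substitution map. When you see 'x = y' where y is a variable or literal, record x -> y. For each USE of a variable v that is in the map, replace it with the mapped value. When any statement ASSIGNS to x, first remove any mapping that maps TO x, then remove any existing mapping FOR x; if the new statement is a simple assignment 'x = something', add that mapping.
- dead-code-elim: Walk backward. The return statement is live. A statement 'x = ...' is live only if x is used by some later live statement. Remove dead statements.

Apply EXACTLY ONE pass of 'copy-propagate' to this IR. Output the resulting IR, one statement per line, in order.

Answer: b = 6
y = 9
a = 0 + 6
z = 7
t = 7 * 0
d = 7
return a

Derivation:
Applying copy-propagate statement-by-statement:
  [1] b = 6  (unchanged)
  [2] y = 9  (unchanged)
  [3] a = 0 + b  -> a = 0 + 6
  [4] z = 7  (unchanged)
  [5] t = z * 0  -> t = 7 * 0
  [6] d = z  -> d = 7
  [7] return a  (unchanged)
Result (7 stmts):
  b = 6
  y = 9
  a = 0 + 6
  z = 7
  t = 7 * 0
  d = 7
  return a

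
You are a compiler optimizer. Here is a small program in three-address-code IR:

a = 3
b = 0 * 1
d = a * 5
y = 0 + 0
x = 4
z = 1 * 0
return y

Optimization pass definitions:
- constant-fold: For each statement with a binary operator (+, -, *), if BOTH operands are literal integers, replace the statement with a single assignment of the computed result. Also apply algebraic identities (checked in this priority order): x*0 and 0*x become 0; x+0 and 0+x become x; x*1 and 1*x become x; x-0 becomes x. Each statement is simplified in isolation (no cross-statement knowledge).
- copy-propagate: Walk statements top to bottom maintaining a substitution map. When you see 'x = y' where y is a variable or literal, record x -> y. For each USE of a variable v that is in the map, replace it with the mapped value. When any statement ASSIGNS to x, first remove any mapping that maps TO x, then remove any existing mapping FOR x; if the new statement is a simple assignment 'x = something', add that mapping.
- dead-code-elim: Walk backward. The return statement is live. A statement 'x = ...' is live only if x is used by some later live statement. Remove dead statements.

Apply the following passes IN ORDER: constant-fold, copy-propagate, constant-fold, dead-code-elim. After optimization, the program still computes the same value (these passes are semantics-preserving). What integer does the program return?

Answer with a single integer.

Initial IR:
  a = 3
  b = 0 * 1
  d = a * 5
  y = 0 + 0
  x = 4
  z = 1 * 0
  return y
After constant-fold (7 stmts):
  a = 3
  b = 0
  d = a * 5
  y = 0
  x = 4
  z = 0
  return y
After copy-propagate (7 stmts):
  a = 3
  b = 0
  d = 3 * 5
  y = 0
  x = 4
  z = 0
  return 0
After constant-fold (7 stmts):
  a = 3
  b = 0
  d = 15
  y = 0
  x = 4
  z = 0
  return 0
After dead-code-elim (1 stmts):
  return 0
Evaluate:
  a = 3  =>  a = 3
  b = 0 * 1  =>  b = 0
  d = a * 5  =>  d = 15
  y = 0 + 0  =>  y = 0
  x = 4  =>  x = 4
  z = 1 * 0  =>  z = 0
  return y = 0

Answer: 0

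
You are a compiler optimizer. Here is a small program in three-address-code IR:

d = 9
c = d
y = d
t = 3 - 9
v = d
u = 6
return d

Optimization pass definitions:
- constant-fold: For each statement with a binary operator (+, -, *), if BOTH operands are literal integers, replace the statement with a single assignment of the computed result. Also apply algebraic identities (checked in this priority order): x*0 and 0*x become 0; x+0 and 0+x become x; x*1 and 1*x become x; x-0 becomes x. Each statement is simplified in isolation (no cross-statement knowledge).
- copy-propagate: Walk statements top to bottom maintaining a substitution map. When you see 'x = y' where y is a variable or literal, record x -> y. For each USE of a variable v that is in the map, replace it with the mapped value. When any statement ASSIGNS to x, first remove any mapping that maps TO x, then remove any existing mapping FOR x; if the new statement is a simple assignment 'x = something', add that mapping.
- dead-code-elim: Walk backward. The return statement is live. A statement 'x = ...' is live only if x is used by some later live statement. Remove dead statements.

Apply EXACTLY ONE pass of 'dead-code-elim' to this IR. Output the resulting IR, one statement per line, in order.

Applying dead-code-elim statement-by-statement:
  [7] return d  -> KEEP (return); live=['d']
  [6] u = 6  -> DEAD (u not live)
  [5] v = d  -> DEAD (v not live)
  [4] t = 3 - 9  -> DEAD (t not live)
  [3] y = d  -> DEAD (y not live)
  [2] c = d  -> DEAD (c not live)
  [1] d = 9  -> KEEP; live=[]
Result (2 stmts):
  d = 9
  return d

Answer: d = 9
return d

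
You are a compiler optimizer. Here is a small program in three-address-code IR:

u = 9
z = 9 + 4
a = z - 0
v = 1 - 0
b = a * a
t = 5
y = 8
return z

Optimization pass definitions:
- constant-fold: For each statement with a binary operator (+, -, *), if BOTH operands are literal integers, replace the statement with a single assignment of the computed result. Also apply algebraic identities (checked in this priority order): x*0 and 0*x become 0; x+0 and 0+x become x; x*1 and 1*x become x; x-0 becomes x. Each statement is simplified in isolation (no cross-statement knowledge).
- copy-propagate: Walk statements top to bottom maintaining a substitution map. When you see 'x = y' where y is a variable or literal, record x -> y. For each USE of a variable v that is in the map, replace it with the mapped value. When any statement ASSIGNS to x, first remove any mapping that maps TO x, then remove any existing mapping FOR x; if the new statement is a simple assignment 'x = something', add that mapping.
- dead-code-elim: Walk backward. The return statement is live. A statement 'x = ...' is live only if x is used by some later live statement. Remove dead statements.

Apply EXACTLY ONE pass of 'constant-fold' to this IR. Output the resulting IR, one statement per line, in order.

Applying constant-fold statement-by-statement:
  [1] u = 9  (unchanged)
  [2] z = 9 + 4  -> z = 13
  [3] a = z - 0  -> a = z
  [4] v = 1 - 0  -> v = 1
  [5] b = a * a  (unchanged)
  [6] t = 5  (unchanged)
  [7] y = 8  (unchanged)
  [8] return z  (unchanged)
Result (8 stmts):
  u = 9
  z = 13
  a = z
  v = 1
  b = a * a
  t = 5
  y = 8
  return z

Answer: u = 9
z = 13
a = z
v = 1
b = a * a
t = 5
y = 8
return z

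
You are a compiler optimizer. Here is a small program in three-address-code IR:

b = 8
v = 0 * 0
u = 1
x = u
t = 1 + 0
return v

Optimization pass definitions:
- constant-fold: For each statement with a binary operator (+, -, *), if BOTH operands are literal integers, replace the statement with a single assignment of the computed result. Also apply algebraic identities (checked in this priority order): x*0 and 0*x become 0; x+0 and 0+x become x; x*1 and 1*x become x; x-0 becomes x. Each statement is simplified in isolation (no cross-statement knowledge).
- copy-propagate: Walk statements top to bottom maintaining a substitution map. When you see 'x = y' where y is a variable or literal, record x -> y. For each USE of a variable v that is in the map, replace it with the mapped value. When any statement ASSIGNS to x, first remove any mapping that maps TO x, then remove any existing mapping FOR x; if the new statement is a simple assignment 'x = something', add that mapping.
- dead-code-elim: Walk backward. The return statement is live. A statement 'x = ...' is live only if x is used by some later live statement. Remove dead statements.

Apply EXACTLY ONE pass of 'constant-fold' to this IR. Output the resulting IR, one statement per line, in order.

Applying constant-fold statement-by-statement:
  [1] b = 8  (unchanged)
  [2] v = 0 * 0  -> v = 0
  [3] u = 1  (unchanged)
  [4] x = u  (unchanged)
  [5] t = 1 + 0  -> t = 1
  [6] return v  (unchanged)
Result (6 stmts):
  b = 8
  v = 0
  u = 1
  x = u
  t = 1
  return v

Answer: b = 8
v = 0
u = 1
x = u
t = 1
return v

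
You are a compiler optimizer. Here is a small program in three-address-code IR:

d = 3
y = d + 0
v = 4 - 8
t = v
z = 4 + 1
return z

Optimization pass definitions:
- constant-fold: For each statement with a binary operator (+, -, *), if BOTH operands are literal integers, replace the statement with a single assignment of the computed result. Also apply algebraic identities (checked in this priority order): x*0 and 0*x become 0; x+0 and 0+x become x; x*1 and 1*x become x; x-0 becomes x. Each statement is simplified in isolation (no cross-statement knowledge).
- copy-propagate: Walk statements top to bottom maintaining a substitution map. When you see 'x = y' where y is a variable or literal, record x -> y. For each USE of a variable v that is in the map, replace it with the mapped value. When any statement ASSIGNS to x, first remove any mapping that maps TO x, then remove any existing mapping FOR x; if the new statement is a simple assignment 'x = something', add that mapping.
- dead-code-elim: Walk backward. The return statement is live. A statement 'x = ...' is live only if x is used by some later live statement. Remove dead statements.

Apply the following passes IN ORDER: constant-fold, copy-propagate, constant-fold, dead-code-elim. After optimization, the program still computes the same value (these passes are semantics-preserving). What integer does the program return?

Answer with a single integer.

Initial IR:
  d = 3
  y = d + 0
  v = 4 - 8
  t = v
  z = 4 + 1
  return z
After constant-fold (6 stmts):
  d = 3
  y = d
  v = -4
  t = v
  z = 5
  return z
After copy-propagate (6 stmts):
  d = 3
  y = 3
  v = -4
  t = -4
  z = 5
  return 5
After constant-fold (6 stmts):
  d = 3
  y = 3
  v = -4
  t = -4
  z = 5
  return 5
After dead-code-elim (1 stmts):
  return 5
Evaluate:
  d = 3  =>  d = 3
  y = d + 0  =>  y = 3
  v = 4 - 8  =>  v = -4
  t = v  =>  t = -4
  z = 4 + 1  =>  z = 5
  return z = 5

Answer: 5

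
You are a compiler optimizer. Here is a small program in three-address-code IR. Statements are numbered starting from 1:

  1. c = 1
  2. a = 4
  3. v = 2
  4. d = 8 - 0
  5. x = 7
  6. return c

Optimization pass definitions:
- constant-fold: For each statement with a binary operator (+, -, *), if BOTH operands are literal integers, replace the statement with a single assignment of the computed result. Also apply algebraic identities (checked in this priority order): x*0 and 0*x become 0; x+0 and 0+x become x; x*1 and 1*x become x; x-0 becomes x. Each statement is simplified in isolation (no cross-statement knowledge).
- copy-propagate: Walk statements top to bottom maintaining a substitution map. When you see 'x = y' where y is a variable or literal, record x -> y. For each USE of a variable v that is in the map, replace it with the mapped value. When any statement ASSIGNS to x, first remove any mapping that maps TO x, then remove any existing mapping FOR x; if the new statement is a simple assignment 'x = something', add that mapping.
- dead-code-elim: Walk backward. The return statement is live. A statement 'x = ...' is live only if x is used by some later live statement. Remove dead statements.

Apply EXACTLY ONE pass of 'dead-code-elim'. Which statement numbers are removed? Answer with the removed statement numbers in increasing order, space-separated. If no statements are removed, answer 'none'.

Answer: 2 3 4 5

Derivation:
Backward liveness scan:
Stmt 1 'c = 1': KEEP (c is live); live-in = []
Stmt 2 'a = 4': DEAD (a not in live set ['c'])
Stmt 3 'v = 2': DEAD (v not in live set ['c'])
Stmt 4 'd = 8 - 0': DEAD (d not in live set ['c'])
Stmt 5 'x = 7': DEAD (x not in live set ['c'])
Stmt 6 'return c': KEEP (return); live-in = ['c']
Removed statement numbers: [2, 3, 4, 5]
Surviving IR:
  c = 1
  return c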